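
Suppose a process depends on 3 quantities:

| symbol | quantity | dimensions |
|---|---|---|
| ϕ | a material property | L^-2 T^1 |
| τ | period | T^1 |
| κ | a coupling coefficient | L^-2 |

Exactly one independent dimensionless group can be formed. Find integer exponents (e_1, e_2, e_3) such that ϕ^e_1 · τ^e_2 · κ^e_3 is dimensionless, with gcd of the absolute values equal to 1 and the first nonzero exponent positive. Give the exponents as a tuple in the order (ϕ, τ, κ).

L: e_1·(-2) + e_2·(0) + e_3·(-2) = 0
T: e_1·(1) + e_2·(1) + e_3·(0) = 0
Solving this homogeneous linear system for the smallest-integer solution (first nonzero entry positive) gives (1, -1, -1).

(1, -1, -1)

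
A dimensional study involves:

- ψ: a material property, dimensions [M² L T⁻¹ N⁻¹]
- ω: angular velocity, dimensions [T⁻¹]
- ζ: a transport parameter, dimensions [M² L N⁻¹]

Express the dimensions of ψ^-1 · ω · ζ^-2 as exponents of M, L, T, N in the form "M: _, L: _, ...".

Collect each base-dimension exponent across the product:
  M: −(2) + (0) − 2·(2) = -6
  L: −(1) + (0) − 2·(1) = -3
  T: −(-1) + (-1) − 2·(0) = 0
  N: −(-1) + (0) − 2·(-1) = 3
So the dimensions are [M⁻⁶ L⁻³ N³].

M: -6, L: -3, T: 0, N: 3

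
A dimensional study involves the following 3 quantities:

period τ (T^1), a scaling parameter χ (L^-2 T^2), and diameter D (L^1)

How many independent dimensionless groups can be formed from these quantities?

There are 3 variables and 2 base dimensions (L, T).
The dimension matrix has rank 2.
Independent dimensionless groups: 3 − 2 = 1.

1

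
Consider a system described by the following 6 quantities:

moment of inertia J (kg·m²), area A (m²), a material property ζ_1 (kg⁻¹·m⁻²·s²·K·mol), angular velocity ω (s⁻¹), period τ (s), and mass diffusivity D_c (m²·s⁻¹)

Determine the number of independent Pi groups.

2

There are 6 variables and 5 base dimensions (M, L, T, Θ, N).
The dimension matrix has rank 4 (less than 5: the dimension vectors are linearly dependent).
Independent dimensionless groups: 6 − 4 = 2.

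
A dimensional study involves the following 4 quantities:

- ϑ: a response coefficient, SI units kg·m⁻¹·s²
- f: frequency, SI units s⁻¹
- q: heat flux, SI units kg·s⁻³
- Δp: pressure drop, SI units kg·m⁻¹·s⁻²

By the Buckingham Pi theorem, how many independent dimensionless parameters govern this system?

There are 4 variables and 3 base dimensions (M, L, T).
The dimension matrix has rank 3.
Independent dimensionless groups: 4 − 3 = 1.

1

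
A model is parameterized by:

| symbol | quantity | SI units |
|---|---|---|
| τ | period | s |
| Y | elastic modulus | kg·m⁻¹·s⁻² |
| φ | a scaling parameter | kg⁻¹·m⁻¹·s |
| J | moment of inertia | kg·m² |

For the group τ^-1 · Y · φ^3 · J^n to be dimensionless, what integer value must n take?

Balance the M exponent: (1)·n from J, plus −(0) + (1) + 3·(-1) = -2 from the rest, must sum to zero.
n − 2 = 0, so n = 2.

2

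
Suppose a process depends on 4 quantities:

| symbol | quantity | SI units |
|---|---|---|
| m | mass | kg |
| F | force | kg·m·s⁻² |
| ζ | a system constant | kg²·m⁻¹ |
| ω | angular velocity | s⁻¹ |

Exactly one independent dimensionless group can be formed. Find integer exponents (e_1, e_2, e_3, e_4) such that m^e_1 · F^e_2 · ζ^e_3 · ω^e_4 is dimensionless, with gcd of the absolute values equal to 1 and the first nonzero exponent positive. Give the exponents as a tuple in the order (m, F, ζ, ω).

M: e_1·(1) + e_2·(1) + e_3·(2) + e_4·(0) = 0
L: e_1·(0) + e_2·(1) + e_3·(-1) + e_4·(0) = 0
T: e_1·(0) + e_2·(-2) + e_3·(0) + e_4·(-1) = 0
Solving this homogeneous linear system for the smallest-integer solution (first nonzero entry positive) gives (3, -1, -1, 2).

(3, -1, -1, 2)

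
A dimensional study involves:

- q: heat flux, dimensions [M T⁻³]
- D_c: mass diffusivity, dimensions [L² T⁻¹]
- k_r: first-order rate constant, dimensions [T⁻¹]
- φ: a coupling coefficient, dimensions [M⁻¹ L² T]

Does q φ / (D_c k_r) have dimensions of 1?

yes

Sum the exponent of each base dimension across the product:
  M: [q]_M − [D_c]_M − [k_r]_M + [φ]_M = (1) − (0) − (0) + (-1) = 0
  L: [q]_L − [D_c]_L − [k_r]_L + [φ]_L = (0) − (2) − (0) + (2) = 0
  T: [q]_T − [D_c]_T − [k_r]_T + [φ]_T = (-3) − (-1) − (-1) + (1) = 0
  I: [q]_I − [D_c]_I − [k_r]_I + [φ]_I = (0) − (0) − (0) + (0) = 0
All base exponents vanish — dimensionless.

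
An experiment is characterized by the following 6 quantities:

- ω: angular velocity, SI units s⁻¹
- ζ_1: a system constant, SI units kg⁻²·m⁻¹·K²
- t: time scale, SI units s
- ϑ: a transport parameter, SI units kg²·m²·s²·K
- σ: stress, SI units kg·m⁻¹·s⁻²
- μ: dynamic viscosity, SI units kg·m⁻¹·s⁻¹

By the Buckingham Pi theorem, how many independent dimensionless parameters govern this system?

2

There are 6 variables and 4 base dimensions (M, L, T, Θ).
The dimension matrix has rank 4.
Independent dimensionless groups: 6 − 4 = 2.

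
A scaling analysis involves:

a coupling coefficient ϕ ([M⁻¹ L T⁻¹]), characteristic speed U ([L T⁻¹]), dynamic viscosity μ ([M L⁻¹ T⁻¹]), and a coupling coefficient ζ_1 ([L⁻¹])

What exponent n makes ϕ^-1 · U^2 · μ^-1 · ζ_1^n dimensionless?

2

Balance the L exponent: (-1)·n from ζ_1, plus −(1) + 2·(1) − (-1) = 2 from the rest, must sum to zero.
−n + 2 = 0, so n = 2.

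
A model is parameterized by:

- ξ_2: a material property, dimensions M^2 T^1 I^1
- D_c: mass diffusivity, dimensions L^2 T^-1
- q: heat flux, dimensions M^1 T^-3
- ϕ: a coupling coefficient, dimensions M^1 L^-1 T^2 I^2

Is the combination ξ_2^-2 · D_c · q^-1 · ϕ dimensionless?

Sum the exponent of each base dimension across the product:
  M: −2·[ξ_2]_M + [D_c]_M − [q]_M + [ϕ]_M = −2·(2) + (0) − (1) + (1) = -4
  L: −2·[ξ_2]_L + [D_c]_L − [q]_L + [ϕ]_L = −2·(0) + (2) − (0) + (-1) = 1
  T: −2·[ξ_2]_T + [D_c]_T − [q]_T + [ϕ]_T = −2·(1) + (-1) − (-3) + (2) = 2
  I: −2·[ξ_2]_I + [D_c]_I − [q]_I + [ϕ]_I = −2·(1) + (0) − (0) + (2) = 0
Net dimensions [M⁻⁴ L T²] ≠ [1] — not dimensionless.

no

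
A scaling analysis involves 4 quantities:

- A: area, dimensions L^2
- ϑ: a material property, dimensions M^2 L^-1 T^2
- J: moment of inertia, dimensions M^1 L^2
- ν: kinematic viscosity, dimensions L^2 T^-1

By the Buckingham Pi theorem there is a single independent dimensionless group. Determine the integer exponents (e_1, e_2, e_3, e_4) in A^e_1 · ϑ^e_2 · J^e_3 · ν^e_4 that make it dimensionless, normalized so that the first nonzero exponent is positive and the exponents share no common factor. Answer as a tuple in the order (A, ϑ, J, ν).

(1, 2, -4, 4)

M: e_1·(0) + e_2·(2) + e_3·(1) + e_4·(0) = 0
L: e_1·(2) + e_2·(-1) + e_3·(2) + e_4·(2) = 0
T: e_1·(0) + e_2·(2) + e_3·(0) + e_4·(-1) = 0
Solving this homogeneous linear system for the smallest-integer solution (first nonzero entry positive) gives (1, 2, -4, 4).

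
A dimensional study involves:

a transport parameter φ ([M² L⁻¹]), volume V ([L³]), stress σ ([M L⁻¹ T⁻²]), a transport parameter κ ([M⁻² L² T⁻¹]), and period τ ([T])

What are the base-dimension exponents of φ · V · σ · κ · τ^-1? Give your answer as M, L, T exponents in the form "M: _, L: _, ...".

Collect each base-dimension exponent across the product:
  M: (2) + (0) + (1) + (-2) − (0) = 1
  L: (-1) + (3) + (-1) + (2) − (0) = 3
  T: (0) + (0) + (-2) + (-1) − (1) = -4
So the dimensions are [M L³ T⁻⁴].

M: 1, L: 3, T: -4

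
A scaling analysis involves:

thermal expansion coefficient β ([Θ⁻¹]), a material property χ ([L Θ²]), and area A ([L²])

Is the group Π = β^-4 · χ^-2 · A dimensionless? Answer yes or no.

Sum the exponent of each base dimension across the product:
  M: −4·[β]_M − 2·[χ]_M + [A]_M = −4·(0) − 2·(0) + (0) = 0
  L: −4·[β]_L − 2·[χ]_L + [A]_L = −4·(0) − 2·(1) + (2) = 0
  T: −4·[β]_T − 2·[χ]_T + [A]_T = −4·(0) − 2·(0) + (0) = 0
  Θ: −4·[β]_Θ − 2·[χ]_Θ + [A]_Θ = −4·(-1) − 2·(2) + (0) = 0
All base exponents vanish — dimensionless.

yes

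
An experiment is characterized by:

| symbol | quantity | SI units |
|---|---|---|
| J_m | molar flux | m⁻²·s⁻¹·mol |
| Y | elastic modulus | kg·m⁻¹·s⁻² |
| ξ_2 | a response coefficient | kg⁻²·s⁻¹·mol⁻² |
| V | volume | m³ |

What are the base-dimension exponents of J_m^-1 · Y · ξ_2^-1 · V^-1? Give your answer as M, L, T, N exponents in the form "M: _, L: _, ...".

M: 3, L: -2, T: 0, N: 1

Collect each base-dimension exponent across the product:
  M: −(0) + (1) − (-2) − (0) = 3
  L: −(-2) + (-1) − (0) − (3) = -2
  T: −(-1) + (-2) − (-1) − (0) = 0
  N: −(1) + (0) − (-2) − (0) = 1
So the dimensions are [M³ L⁻² N].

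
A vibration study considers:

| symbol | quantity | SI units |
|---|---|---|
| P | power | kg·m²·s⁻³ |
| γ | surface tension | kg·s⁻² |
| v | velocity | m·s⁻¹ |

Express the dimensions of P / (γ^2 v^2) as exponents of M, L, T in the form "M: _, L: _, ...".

M: -1, L: 0, T: 3

Collect each base-dimension exponent across the product:
  M: (1) − 2·(1) − 2·(0) = -1
  L: (2) − 2·(0) − 2·(1) = 0
  T: (-3) − 2·(-2) − 2·(-1) = 3
So the dimensions are [M⁻¹ T³].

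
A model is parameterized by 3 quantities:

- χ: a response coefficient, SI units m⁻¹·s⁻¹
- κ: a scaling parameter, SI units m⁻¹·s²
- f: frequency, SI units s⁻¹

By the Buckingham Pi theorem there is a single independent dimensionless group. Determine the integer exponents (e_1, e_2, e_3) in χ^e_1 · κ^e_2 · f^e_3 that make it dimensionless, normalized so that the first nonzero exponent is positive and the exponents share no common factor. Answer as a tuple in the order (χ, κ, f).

(1, -1, -3)

L: e_1·(-1) + e_2·(-1) + e_3·(0) = 0
T: e_1·(-1) + e_2·(2) + e_3·(-1) = 0
Solving this homogeneous linear system for the smallest-integer solution (first nonzero entry positive) gives (1, -1, -3).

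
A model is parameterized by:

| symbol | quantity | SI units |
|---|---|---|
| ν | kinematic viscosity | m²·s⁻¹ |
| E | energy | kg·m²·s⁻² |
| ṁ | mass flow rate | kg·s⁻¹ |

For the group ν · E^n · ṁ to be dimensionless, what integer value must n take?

-1

Balance the M exponent: (1)·n from E, plus (0) + (1) = 1 from the rest, must sum to zero.
n + 1 = 0, so n = -1.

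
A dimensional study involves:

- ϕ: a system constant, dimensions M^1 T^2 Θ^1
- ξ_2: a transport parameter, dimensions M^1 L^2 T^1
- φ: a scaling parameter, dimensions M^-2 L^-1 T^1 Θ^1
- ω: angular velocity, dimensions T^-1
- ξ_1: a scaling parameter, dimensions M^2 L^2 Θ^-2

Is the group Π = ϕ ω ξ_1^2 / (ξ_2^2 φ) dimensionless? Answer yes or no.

no

Sum the exponent of each base dimension across the product:
  M: [ϕ]_M − 2·[ξ_2]_M − [φ]_M + [ω]_M + 2·[ξ_1]_M = (1) − 2·(1) − (-2) + (0) + 2·(2) = 5
  L: [ϕ]_L − 2·[ξ_2]_L − [φ]_L + [ω]_L + 2·[ξ_1]_L = (0) − 2·(2) − (-1) + (0) + 2·(2) = 1
  T: [ϕ]_T − 2·[ξ_2]_T − [φ]_T + [ω]_T + 2·[ξ_1]_T = (2) − 2·(1) − (1) + (-1) + 2·(0) = -2
  Θ: [ϕ]_Θ − 2·[ξ_2]_Θ − [φ]_Θ + [ω]_Θ + 2·[ξ_1]_Θ = (1) − 2·(0) − (1) + (0) + 2·(-2) = -4
Net dimensions [M⁵ L T⁻² Θ⁻⁴] ≠ [1] — not dimensionless.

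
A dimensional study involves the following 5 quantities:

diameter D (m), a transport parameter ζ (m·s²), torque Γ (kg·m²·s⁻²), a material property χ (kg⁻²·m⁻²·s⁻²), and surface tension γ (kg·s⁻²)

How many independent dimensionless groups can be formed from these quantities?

2

There are 5 variables and 3 base dimensions (M, L, T).
The dimension matrix has rank 3.
Independent dimensionless groups: 5 − 3 = 2.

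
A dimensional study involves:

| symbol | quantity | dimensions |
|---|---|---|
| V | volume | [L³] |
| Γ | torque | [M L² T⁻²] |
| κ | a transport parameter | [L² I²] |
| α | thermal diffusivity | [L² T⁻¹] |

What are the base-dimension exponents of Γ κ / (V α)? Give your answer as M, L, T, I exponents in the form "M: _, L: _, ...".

M: 1, L: -1, T: -1, I: 2

Collect each base-dimension exponent across the product:
  M: −(0) + (1) + (0) − (0) = 1
  L: −(3) + (2) + (2) − (2) = -1
  T: −(0) + (-2) + (0) − (-1) = -1
  I: −(0) + (0) + (2) − (0) = 2
So the dimensions are [M L⁻¹ T⁻¹ I²].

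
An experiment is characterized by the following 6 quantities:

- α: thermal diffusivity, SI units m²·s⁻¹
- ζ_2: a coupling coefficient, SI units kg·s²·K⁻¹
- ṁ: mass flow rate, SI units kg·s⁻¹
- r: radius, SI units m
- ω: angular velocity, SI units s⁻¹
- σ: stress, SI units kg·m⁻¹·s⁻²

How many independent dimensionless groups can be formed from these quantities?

2

There are 6 variables and 4 base dimensions (M, L, T, Θ).
The dimension matrix has rank 4.
Independent dimensionless groups: 6 − 4 = 2.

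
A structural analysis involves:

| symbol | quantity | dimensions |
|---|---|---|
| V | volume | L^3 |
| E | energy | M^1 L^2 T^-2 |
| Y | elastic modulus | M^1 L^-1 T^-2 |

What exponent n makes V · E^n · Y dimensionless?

Balance the M exponent: (1)·n from E, plus (0) + (1) = 1 from the rest, must sum to zero.
n + 1 = 0, so n = -1.

-1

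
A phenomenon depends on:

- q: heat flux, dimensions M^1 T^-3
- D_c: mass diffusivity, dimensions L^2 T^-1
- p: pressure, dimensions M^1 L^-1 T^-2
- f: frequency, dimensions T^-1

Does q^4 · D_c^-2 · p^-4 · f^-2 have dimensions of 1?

yes

Sum the exponent of each base dimension across the product:
  M: 4·[q]_M − 2·[D_c]_M − 4·[p]_M − 2·[f]_M = 4·(1) − 2·(0) − 4·(1) − 2·(0) = 0
  L: 4·[q]_L − 2·[D_c]_L − 4·[p]_L − 2·[f]_L = 4·(0) − 2·(2) − 4·(-1) − 2·(0) = 0
  T: 4·[q]_T − 2·[D_c]_T − 4·[p]_T − 2·[f]_T = 4·(-3) − 2·(-1) − 4·(-2) − 2·(-1) = 0
  Θ: 4·[q]_Θ − 2·[D_c]_Θ − 4·[p]_Θ − 2·[f]_Θ = 4·(0) − 2·(0) − 4·(0) − 2·(0) = 0
All base exponents vanish — dimensionless.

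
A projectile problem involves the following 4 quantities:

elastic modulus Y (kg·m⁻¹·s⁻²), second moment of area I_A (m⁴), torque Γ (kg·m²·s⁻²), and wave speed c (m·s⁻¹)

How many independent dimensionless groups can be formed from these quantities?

1

There are 4 variables and 3 base dimensions (M, L, T).
The dimension matrix has rank 3.
Independent dimensionless groups: 4 − 3 = 1.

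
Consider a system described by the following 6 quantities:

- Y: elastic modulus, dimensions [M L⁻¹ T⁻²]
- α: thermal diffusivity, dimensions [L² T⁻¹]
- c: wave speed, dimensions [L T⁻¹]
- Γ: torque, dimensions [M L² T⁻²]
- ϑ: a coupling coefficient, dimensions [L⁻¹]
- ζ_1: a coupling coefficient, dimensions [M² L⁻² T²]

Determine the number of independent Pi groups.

There are 6 variables and 3 base dimensions (M, L, T).
The dimension matrix has rank 3.
Independent dimensionless groups: 6 − 3 = 3.

3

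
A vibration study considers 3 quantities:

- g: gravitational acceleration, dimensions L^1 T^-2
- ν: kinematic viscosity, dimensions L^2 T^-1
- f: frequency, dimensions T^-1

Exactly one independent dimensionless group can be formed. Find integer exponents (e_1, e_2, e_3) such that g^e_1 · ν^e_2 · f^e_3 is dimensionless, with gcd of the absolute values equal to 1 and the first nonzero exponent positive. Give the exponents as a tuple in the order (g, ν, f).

L: e_1·(1) + e_2·(2) + e_3·(0) = 0
T: e_1·(-2) + e_2·(-1) + e_3·(-1) = 0
Solving this homogeneous linear system for the smallest-integer solution (first nonzero entry positive) gives (2, -1, -3).

(2, -1, -3)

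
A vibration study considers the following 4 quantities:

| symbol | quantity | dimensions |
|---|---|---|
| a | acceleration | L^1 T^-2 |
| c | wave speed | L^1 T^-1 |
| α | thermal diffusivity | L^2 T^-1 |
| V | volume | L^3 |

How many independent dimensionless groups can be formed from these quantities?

2

There are 4 variables and 2 base dimensions (L, T).
The dimension matrix has rank 2.
Independent dimensionless groups: 4 − 2 = 2.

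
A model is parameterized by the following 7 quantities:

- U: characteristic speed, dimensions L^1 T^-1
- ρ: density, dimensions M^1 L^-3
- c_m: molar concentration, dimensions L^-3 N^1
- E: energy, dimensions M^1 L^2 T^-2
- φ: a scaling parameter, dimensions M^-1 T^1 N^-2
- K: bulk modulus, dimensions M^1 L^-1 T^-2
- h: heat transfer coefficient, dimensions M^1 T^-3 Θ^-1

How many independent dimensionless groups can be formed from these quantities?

2

There are 7 variables and 5 base dimensions (M, L, T, Θ, N).
The dimension matrix has rank 5.
Independent dimensionless groups: 7 − 5 = 2.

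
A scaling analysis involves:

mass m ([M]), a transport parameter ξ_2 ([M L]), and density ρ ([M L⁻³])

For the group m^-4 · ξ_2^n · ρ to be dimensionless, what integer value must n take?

Balance the M exponent: (1)·n from ξ_2, plus −4·(1) + (1) = -3 from the rest, must sum to zero.
n − 3 = 0, so n = 3.

3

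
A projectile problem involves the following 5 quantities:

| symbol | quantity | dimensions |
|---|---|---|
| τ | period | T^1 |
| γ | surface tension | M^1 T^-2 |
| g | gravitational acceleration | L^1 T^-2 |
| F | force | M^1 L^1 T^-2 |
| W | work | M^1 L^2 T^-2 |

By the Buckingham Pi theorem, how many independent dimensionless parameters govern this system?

2

There are 5 variables and 3 base dimensions (M, L, T).
The dimension matrix has rank 3.
Independent dimensionless groups: 5 − 3 = 2.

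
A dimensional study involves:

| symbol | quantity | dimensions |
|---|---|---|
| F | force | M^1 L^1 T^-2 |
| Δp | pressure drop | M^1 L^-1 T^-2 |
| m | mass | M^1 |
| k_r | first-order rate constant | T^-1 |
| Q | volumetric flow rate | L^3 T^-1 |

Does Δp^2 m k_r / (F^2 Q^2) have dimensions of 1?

no

Sum the exponent of each base dimension across the product:
  M: −2·[F]_M + 2·[Δp]_M + [m]_M + [k_r]_M − 2·[Q]_M = −2·(1) + 2·(1) + (1) + (0) − 2·(0) = 1
  L: −2·[F]_L + 2·[Δp]_L + [m]_L + [k_r]_L − 2·[Q]_L = −2·(1) + 2·(-1) + (0) + (0) − 2·(3) = -10
  T: −2·[F]_T + 2·[Δp]_T + [m]_T + [k_r]_T − 2·[Q]_T = −2·(-2) + 2·(-2) + (0) + (-1) − 2·(-1) = 1
Net dimensions [M L⁻¹⁰ T] ≠ [1] — not dimensionless.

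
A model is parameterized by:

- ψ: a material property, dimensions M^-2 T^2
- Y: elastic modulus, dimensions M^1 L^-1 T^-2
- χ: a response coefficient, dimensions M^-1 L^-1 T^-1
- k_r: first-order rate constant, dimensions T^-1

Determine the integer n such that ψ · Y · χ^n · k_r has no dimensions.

Balance the M exponent: (-1)·n from χ, plus (-2) + (1) + (0) = -1 from the rest, must sum to zero.
−n − 1 = 0, so n = -1.

-1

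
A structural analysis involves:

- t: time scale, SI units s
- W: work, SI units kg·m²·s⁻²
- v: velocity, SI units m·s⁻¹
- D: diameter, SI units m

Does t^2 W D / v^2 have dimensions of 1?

Sum the exponent of each base dimension across the product:
  M: 2·[t]_M + [W]_M − 2·[v]_M + [D]_M = 2·(0) + (1) − 2·(0) + (0) = 1
  L: 2·[t]_L + [W]_L − 2·[v]_L + [D]_L = 2·(0) + (2) − 2·(1) + (1) = 1
  T: 2·[t]_T + [W]_T − 2·[v]_T + [D]_T = 2·(1) + (-2) − 2·(-1) + (0) = 2
Net dimensions [M L T²] ≠ [1] — not dimensionless.

no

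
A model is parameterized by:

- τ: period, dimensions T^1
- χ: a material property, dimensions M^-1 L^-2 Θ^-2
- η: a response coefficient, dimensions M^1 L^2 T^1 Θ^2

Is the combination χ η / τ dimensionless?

Sum the exponent of each base dimension across the product:
  M: −[τ]_M + [χ]_M + [η]_M = −(0) + (-1) + (1) = 0
  L: −[τ]_L + [χ]_L + [η]_L = −(0) + (-2) + (2) = 0
  T: −[τ]_T + [χ]_T + [η]_T = −(1) + (0) + (1) = 0
  Θ: −[τ]_Θ + [χ]_Θ + [η]_Θ = −(0) + (-2) + (2) = 0
All base exponents vanish — dimensionless.

yes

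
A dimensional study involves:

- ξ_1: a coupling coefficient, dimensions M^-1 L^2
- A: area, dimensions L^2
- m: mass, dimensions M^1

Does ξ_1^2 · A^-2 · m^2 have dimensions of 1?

yes

Sum the exponent of each base dimension across the product:
  M: 2·[ξ_1]_M − 2·[A]_M + 2·[m]_M = 2·(-1) − 2·(0) + 2·(1) = 0
  L: 2·[ξ_1]_L − 2·[A]_L + 2·[m]_L = 2·(2) − 2·(2) + 2·(0) = 0
  T: 2·[ξ_1]_T − 2·[A]_T + 2·[m]_T = 2·(0) − 2·(0) + 2·(0) = 0
All base exponents vanish — dimensionless.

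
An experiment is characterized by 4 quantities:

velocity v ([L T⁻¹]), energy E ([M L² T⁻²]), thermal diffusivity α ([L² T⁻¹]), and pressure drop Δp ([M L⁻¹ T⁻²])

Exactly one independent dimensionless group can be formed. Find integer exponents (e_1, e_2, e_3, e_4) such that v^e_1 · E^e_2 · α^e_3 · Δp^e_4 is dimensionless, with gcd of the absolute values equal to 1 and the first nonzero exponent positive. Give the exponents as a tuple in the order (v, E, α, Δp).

(3, 1, -3, -1)

M: e_1·(0) + e_2·(1) + e_3·(0) + e_4·(1) = 0
L: e_1·(1) + e_2·(2) + e_3·(2) + e_4·(-1) = 0
T: e_1·(-1) + e_2·(-2) + e_3·(-1) + e_4·(-2) = 0
Solving this homogeneous linear system for the smallest-integer solution (first nonzero entry positive) gives (3, 1, -3, -1).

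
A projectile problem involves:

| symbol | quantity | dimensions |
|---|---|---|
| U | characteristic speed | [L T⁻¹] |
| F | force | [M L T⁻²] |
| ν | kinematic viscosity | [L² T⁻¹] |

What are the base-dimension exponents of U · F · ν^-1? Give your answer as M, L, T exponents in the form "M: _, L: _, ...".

M: 1, L: 0, T: -2

Collect each base-dimension exponent across the product:
  M: (0) + (1) − (0) = 1
  L: (1) + (1) − (2) = 0
  T: (-1) + (-2) − (-1) = -2
So the dimensions are [M T⁻²].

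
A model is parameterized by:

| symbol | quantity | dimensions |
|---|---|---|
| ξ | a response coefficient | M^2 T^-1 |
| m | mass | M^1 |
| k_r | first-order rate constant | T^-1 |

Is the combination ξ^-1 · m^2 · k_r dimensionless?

yes

Sum the exponent of each base dimension across the product:
  M: −[ξ]_M + 2·[m]_M + [k_r]_M = −(2) + 2·(1) + (0) = 0
  L: −[ξ]_L + 2·[m]_L + [k_r]_L = −(0) + 2·(0) + (0) = 0
  T: −[ξ]_T + 2·[m]_T + [k_r]_T = −(-1) + 2·(0) + (-1) = 0
All base exponents vanish — dimensionless.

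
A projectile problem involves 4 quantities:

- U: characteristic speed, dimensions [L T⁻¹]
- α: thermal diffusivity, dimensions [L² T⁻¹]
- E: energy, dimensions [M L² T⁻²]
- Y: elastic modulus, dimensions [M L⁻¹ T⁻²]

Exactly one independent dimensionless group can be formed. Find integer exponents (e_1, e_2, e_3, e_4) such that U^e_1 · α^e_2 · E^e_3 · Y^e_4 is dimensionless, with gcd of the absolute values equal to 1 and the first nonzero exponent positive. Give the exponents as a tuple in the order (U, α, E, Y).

(3, -3, 1, -1)

M: e_1·(0) + e_2·(0) + e_3·(1) + e_4·(1) = 0
L: e_1·(1) + e_2·(2) + e_3·(2) + e_4·(-1) = 0
T: e_1·(-1) + e_2·(-1) + e_3·(-2) + e_4·(-2) = 0
Solving this homogeneous linear system for the smallest-integer solution (first nonzero entry positive) gives (3, -3, 1, -1).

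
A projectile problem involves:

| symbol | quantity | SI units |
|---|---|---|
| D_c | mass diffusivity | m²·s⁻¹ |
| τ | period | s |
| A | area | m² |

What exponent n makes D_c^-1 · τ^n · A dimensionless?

-1

Balance the T exponent: (1)·n from τ, plus −(-1) + (0) = 1 from the rest, must sum to zero.
n + 1 = 0, so n = -1.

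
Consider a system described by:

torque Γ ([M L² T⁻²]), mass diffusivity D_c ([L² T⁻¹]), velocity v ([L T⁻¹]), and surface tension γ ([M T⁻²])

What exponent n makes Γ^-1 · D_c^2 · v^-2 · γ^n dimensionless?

1

Balance the M exponent: (1)·n from γ, plus −(1) + 2·(0) − 2·(0) = -1 from the rest, must sum to zero.
n − 1 = 0, so n = 1.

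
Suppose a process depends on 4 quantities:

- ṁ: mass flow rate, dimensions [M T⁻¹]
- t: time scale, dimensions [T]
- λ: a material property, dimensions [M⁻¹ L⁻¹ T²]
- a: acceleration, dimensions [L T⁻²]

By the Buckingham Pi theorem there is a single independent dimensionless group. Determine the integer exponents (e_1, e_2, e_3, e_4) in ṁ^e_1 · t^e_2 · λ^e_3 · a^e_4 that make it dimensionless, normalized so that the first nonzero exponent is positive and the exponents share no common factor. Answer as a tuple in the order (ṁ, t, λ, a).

(1, 1, 1, 1)

M: e_1·(1) + e_2·(0) + e_3·(-1) + e_4·(0) = 0
L: e_1·(0) + e_2·(0) + e_3·(-1) + e_4·(1) = 0
T: e_1·(-1) + e_2·(1) + e_3·(2) + e_4·(-2) = 0
Solving this homogeneous linear system for the smallest-integer solution (first nonzero entry positive) gives (1, 1, 1, 1).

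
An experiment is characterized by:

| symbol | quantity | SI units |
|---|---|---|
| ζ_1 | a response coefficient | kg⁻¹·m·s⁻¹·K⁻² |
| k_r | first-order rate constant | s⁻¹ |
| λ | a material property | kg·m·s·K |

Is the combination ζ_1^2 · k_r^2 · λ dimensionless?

no

Sum the exponent of each base dimension across the product:
  M: 2·[ζ_1]_M + 2·[k_r]_M + [λ]_M = 2·(-1) + 2·(0) + (1) = -1
  L: 2·[ζ_1]_L + 2·[k_r]_L + [λ]_L = 2·(1) + 2·(0) + (1) = 3
  T: 2·[ζ_1]_T + 2·[k_r]_T + [λ]_T = 2·(-1) + 2·(-1) + (1) = -3
  Θ: 2·[ζ_1]_Θ + 2·[k_r]_Θ + [λ]_Θ = 2·(-2) + 2·(0) + (1) = -3
Net dimensions [M⁻¹ L³ T⁻³ Θ⁻³] ≠ [1] — not dimensionless.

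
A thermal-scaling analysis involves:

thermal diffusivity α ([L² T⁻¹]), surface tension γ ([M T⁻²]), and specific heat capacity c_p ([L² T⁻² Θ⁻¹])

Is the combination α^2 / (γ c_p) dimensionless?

no

Sum the exponent of each base dimension across the product:
  M: 2·[α]_M − [γ]_M − [c_p]_M = 2·(0) − (1) − (0) = -1
  L: 2·[α]_L − [γ]_L − [c_p]_L = 2·(2) − (0) − (2) = 2
  T: 2·[α]_T − [γ]_T − [c_p]_T = 2·(-1) − (-2) − (-2) = 2
  Θ: 2·[α]_Θ − [γ]_Θ − [c_p]_Θ = 2·(0) − (0) − (-1) = 1
Net dimensions [M⁻¹ L² T² Θ] ≠ [1] — not dimensionless.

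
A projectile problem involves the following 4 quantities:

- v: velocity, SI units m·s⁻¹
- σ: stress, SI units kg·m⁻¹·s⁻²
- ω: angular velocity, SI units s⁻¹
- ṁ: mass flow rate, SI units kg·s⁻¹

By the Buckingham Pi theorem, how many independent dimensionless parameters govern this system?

There are 4 variables and 3 base dimensions (M, L, T).
The dimension matrix has rank 3.
Independent dimensionless groups: 4 − 3 = 1.

1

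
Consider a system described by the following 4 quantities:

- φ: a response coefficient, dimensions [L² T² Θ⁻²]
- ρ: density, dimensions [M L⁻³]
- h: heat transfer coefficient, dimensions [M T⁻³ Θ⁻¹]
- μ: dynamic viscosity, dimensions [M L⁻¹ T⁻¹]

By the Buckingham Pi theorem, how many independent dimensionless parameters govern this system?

There are 4 variables and 4 base dimensions (M, L, T, Θ).
The dimension matrix has rank 4.
Independent dimensionless groups: 4 − 4 = 0.

0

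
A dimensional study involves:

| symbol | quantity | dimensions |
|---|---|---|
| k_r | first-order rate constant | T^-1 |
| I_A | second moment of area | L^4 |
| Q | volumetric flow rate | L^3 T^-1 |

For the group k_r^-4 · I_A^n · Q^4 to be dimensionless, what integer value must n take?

-3

Balance the L exponent: (4)·n from I_A, plus −4·(0) + 4·(3) = 12 from the rest, must sum to zero.
4n + 12 = 0, so n = -3.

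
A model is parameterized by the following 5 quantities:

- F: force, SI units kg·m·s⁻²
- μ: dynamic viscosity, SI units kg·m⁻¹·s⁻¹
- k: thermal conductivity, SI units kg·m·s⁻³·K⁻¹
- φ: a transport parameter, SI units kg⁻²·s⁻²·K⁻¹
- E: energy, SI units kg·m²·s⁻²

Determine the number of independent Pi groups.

1

There are 5 variables and 4 base dimensions (M, L, T, Θ).
The dimension matrix has rank 4.
Independent dimensionless groups: 5 − 4 = 1.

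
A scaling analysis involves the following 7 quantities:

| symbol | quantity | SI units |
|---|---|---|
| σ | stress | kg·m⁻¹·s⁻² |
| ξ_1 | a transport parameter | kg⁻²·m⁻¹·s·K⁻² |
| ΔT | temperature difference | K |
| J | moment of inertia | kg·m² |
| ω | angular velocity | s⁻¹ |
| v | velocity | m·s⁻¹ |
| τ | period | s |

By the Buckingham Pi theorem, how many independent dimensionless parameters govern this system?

There are 7 variables and 4 base dimensions (M, L, T, Θ).
The dimension matrix has rank 4.
Independent dimensionless groups: 7 − 4 = 3.

3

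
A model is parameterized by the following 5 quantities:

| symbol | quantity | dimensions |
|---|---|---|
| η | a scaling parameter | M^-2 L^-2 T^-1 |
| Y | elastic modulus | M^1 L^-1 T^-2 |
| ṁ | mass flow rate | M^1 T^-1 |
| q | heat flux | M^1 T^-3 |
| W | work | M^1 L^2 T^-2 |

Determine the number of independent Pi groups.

2

There are 5 variables and 3 base dimensions (M, L, T).
The dimension matrix has rank 3.
Independent dimensionless groups: 5 − 3 = 2.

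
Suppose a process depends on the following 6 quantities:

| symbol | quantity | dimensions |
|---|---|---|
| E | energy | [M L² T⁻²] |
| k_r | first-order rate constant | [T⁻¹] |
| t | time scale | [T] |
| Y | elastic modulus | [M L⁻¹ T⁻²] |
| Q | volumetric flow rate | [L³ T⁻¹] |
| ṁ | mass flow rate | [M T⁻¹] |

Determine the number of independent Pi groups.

There are 6 variables and 3 base dimensions (M, L, T).
The dimension matrix has rank 3.
Independent dimensionless groups: 6 − 3 = 3.

3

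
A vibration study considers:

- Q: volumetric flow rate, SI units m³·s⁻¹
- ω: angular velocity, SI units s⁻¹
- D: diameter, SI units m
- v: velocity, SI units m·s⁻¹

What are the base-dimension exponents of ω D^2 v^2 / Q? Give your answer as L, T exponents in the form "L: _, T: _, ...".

Collect each base-dimension exponent across the product:
  L: −(3) + (0) + 2·(1) + 2·(1) = 1
  T: −(-1) + (-1) + 2·(0) + 2·(-1) = -2
So the dimensions are [L T⁻²].

L: 1, T: -2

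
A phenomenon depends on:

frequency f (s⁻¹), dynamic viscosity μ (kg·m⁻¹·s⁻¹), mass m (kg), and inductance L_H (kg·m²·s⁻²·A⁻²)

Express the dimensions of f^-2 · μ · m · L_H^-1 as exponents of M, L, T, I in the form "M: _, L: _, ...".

Collect each base-dimension exponent across the product:
  M: −2·(0) + (1) + (1) − (1) = 1
  L: −2·(0) + (-1) + (0) − (2) = -3
  T: −2·(-1) + (-1) + (0) − (-2) = 3
  I: −2·(0) + (0) + (0) − (-2) = 2
So the dimensions are [M L⁻³ T³ I²].

M: 1, L: -3, T: 3, I: 2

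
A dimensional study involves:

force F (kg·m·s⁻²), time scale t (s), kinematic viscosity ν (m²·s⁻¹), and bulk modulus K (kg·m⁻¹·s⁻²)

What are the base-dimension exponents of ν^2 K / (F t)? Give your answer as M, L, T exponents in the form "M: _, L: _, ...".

M: 0, L: 2, T: -3

Collect each base-dimension exponent across the product:
  M: −(1) − (0) + 2·(0) + (1) = 0
  L: −(1) − (0) + 2·(2) + (-1) = 2
  T: −(-2) − (1) + 2·(-1) + (-2) = -3
So the dimensions are [L² T⁻³].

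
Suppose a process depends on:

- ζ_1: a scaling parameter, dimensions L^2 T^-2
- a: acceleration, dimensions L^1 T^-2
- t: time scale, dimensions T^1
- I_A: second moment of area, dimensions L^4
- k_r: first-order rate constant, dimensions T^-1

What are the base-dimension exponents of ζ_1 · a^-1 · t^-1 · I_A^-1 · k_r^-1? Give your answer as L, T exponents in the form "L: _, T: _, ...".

Collect each base-dimension exponent across the product:
  L: (2) − (1) − (0) − (4) − (0) = -3
  T: (-2) − (-2) − (1) − (0) − (-1) = 0
So the dimensions are [L⁻³].

L: -3, T: 0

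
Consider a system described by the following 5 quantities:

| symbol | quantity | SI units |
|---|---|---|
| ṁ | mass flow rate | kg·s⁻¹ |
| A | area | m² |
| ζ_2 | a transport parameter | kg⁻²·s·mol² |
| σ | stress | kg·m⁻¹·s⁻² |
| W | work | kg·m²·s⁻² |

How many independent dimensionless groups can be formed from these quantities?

1

There are 5 variables and 4 base dimensions (M, L, T, N).
The dimension matrix has rank 4.
Independent dimensionless groups: 5 − 4 = 1.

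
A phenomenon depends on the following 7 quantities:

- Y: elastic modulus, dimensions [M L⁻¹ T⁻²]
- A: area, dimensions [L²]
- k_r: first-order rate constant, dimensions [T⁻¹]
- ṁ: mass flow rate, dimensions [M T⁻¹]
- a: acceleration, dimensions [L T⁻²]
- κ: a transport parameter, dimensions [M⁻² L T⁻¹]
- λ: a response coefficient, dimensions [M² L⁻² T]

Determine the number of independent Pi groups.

There are 7 variables and 3 base dimensions (M, L, T).
The dimension matrix has rank 3.
Independent dimensionless groups: 7 − 3 = 4.

4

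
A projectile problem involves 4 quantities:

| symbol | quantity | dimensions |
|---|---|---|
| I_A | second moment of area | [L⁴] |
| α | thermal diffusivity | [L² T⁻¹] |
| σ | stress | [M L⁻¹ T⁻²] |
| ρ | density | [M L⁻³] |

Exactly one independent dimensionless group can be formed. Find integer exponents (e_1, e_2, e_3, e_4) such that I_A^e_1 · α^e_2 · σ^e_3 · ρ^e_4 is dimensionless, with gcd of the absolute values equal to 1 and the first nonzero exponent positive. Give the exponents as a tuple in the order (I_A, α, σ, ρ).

(1, -4, 2, -2)

M: e_1·(0) + e_2·(0) + e_3·(1) + e_4·(1) = 0
L: e_1·(4) + e_2·(2) + e_3·(-1) + e_4·(-3) = 0
T: e_1·(0) + e_2·(-1) + e_3·(-2) + e_4·(0) = 0
Solving this homogeneous linear system for the smallest-integer solution (first nonzero entry positive) gives (1, -4, 2, -2).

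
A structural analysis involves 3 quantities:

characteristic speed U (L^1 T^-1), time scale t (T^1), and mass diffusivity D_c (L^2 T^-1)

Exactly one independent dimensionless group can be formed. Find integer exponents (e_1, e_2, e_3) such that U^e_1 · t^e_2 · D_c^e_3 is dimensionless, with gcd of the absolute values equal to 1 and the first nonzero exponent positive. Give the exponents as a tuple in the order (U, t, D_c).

(2, 1, -1)

L: e_1·(1) + e_2·(0) + e_3·(2) = 0
T: e_1·(-1) + e_2·(1) + e_3·(-1) = 0
Solving this homogeneous linear system for the smallest-integer solution (first nonzero entry positive) gives (2, 1, -1).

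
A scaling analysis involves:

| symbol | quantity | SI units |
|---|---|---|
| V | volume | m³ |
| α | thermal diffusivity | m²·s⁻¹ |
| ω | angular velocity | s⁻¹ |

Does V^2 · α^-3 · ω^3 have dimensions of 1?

Sum the exponent of each base dimension across the product:
  M: 2·[V]_M − 3·[α]_M + 3·[ω]_M = 2·(0) − 3·(0) + 3·(0) = 0
  L: 2·[V]_L − 3·[α]_L + 3·[ω]_L = 2·(3) − 3·(2) + 3·(0) = 0
  T: 2·[V]_T − 3·[α]_T + 3·[ω]_T = 2·(0) − 3·(-1) + 3·(-1) = 0
All base exponents vanish — dimensionless.

yes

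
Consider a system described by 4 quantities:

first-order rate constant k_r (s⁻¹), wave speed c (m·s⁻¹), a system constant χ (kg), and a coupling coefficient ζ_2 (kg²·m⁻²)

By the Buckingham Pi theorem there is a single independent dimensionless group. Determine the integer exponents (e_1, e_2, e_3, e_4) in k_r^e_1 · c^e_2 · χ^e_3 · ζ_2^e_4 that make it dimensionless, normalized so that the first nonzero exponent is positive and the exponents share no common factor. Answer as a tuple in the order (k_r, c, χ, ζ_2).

(2, -2, 2, -1)

M: e_1·(0) + e_2·(0) + e_3·(1) + e_4·(2) = 0
L: e_1·(0) + e_2·(1) + e_3·(0) + e_4·(-2) = 0
T: e_1·(-1) + e_2·(-1) + e_3·(0) + e_4·(0) = 0
Solving this homogeneous linear system for the smallest-integer solution (first nonzero entry positive) gives (2, -2, 2, -1).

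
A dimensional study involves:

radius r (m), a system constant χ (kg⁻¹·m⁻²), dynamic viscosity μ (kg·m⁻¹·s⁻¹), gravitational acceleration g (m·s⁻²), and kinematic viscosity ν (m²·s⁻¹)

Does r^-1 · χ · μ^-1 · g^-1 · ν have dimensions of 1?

no

Sum the exponent of each base dimension across the product:
  M: −[r]_M + [χ]_M − [μ]_M − [g]_M + [ν]_M = −(0) + (-1) − (1) − (0) + (0) = -2
  L: −[r]_L + [χ]_L − [μ]_L − [g]_L + [ν]_L = −(1) + (-2) − (-1) − (1) + (2) = -1
  T: −[r]_T + [χ]_T − [μ]_T − [g]_T + [ν]_T = −(0) + (0) − (-1) − (-2) + (-1) = 2
Net dimensions [M⁻² L⁻¹ T²] ≠ [1] — not dimensionless.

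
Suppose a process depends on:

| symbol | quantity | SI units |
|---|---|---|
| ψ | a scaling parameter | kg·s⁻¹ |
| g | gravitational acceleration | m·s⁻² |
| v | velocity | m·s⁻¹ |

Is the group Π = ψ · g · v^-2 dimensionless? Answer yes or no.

Sum the exponent of each base dimension across the product:
  M: [ψ]_M + [g]_M − 2·[v]_M = (1) + (0) − 2·(0) = 1
  L: [ψ]_L + [g]_L − 2·[v]_L = (0) + (1) − 2·(1) = -1
  T: [ψ]_T + [g]_T − 2·[v]_T = (-1) + (-2) − 2·(-1) = -1
Net dimensions [M L⁻¹ T⁻¹] ≠ [1] — not dimensionless.

no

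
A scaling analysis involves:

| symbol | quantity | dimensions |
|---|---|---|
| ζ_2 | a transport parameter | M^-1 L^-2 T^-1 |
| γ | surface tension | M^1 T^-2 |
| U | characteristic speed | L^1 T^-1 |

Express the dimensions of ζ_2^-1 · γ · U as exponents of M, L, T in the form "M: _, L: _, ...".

Collect each base-dimension exponent across the product:
  M: −(-1) + (1) + (0) = 2
  L: −(-2) + (0) + (1) = 3
  T: −(-1) + (-2) + (-1) = -2
So the dimensions are [M² L³ T⁻²].

M: 2, L: 3, T: -2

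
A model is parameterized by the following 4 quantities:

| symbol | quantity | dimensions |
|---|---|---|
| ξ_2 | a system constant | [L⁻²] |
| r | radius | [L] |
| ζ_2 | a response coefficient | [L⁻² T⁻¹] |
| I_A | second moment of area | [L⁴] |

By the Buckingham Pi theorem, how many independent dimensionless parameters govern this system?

2

There are 4 variables and 2 base dimensions (L, T).
The dimension matrix has rank 2.
Independent dimensionless groups: 4 − 2 = 2.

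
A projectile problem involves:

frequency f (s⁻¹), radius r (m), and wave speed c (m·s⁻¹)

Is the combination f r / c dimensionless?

Sum the exponent of each base dimension across the product:
  M: [f]_M + [r]_M − [c]_M = (0) + (0) − (0) = 0
  L: [f]_L + [r]_L − [c]_L = (0) + (1) − (1) = 0
  T: [f]_T + [r]_T − [c]_T = (-1) + (0) − (-1) = 0
All base exponents vanish — dimensionless.

yes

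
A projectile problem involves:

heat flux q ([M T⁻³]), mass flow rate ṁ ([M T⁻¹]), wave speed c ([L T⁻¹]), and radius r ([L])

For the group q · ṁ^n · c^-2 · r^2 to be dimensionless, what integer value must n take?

-1

Balance the M exponent: (1)·n from ṁ, plus (1) − 2·(0) + 2·(0) = 1 from the rest, must sum to zero.
n + 1 = 0, so n = -1.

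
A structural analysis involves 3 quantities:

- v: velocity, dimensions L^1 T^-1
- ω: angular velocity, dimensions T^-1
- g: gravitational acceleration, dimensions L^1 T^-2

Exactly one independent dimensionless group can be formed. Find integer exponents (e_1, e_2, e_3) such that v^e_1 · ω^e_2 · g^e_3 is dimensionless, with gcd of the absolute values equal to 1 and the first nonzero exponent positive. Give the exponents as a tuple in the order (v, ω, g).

L: e_1·(1) + e_2·(0) + e_3·(1) = 0
T: e_1·(-1) + e_2·(-1) + e_3·(-2) = 0
Solving this homogeneous linear system for the smallest-integer solution (first nonzero entry positive) gives (1, 1, -1).

(1, 1, -1)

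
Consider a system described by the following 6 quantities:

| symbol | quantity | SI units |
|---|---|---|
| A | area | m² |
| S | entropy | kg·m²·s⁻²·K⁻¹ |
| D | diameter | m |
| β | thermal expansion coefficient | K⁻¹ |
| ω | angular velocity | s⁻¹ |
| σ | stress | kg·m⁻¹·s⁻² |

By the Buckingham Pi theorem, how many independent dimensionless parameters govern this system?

There are 6 variables and 4 base dimensions (M, L, T, Θ).
The dimension matrix has rank 4.
Independent dimensionless groups: 6 − 4 = 2.

2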